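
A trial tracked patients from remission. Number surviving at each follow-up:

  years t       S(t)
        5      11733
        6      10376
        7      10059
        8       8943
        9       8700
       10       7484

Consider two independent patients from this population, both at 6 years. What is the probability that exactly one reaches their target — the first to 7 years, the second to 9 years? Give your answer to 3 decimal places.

p₁ = S(7)/S(6) = 10059/10376 = 0.969449; p₂ = S(9)/S(6) = 8700/10376 = 0.838473.
P(exactly one) = p₁(1−p₂) + (1−p₁)p₂ = 0.156592 + 0.025616 = 0.182208.

0.182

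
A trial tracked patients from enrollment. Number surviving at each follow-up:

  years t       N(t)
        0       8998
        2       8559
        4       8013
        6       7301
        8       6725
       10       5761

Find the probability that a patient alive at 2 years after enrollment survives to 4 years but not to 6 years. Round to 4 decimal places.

This is the probability of reaching 4 but not 6, conditional on being alive at 2: (N(4) − N(6)) / N(2).
= (8013 − 7301) / 8559 = 712 / 8559 = 0.083187.

0.0832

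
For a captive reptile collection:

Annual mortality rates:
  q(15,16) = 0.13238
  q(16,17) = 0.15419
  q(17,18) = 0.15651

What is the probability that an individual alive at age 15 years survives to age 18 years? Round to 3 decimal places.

Survival from 15 to 18 is the product of surviving each interval: (1 − 0.13238) × (1 − 0.15419) × (1 − 0.15651).
= 0.86762 × 0.84581 × 0.84349 = 0.618988.

0.619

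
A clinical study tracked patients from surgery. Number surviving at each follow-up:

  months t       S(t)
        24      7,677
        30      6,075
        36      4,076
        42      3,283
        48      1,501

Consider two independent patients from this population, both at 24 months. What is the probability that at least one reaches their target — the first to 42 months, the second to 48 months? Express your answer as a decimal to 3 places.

p₁ = S(42)/S(24) = 3,283/7,677 = 0.427641; p₂ = S(48)/S(24) = 1,501/7,677 = 0.195519.
P(at least one) = 1 − (1−p₁)(1−p₂) = 1 − 0.572359 × 0.804481 = 0.539548.

0.540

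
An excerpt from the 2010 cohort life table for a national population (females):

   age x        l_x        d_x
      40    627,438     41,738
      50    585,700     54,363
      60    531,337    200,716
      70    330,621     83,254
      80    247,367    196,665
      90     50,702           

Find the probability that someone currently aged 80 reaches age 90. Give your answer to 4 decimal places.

We want 10p80 = l_90/l_80.
The conditional survival probability is l_90/l_80 = 50,702/247,367 = 0.204967.

0.2050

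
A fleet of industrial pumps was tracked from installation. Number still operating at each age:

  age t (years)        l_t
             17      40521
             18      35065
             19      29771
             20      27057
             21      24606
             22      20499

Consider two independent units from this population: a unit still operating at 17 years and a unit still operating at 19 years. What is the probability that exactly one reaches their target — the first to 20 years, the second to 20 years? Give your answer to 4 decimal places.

0.3629

p₁ = l_20/l_17 = 27057/40521 = 0.667728; p₂ = l_20/l_19 = 27057/29771 = 0.908837.
P(exactly one) = p₁(1−p₂) + (1−p₁)p₂ = 0.060872 + 0.301981 = 0.362853.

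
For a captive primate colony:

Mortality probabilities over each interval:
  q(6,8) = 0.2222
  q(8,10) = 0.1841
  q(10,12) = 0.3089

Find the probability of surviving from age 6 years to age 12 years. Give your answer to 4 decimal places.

Survival from 6 to 12 is the product of surviving each interval: (1 − 0.2222) × (1 − 0.1841) × (1 − 0.3089).
= 0.7778 × 0.8159 × 0.6911 = 0.438577.

0.4386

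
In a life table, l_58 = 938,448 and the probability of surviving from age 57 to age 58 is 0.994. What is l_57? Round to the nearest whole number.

944113

l_57 = l_58 / p = 938,448 / 0.994 = 944113.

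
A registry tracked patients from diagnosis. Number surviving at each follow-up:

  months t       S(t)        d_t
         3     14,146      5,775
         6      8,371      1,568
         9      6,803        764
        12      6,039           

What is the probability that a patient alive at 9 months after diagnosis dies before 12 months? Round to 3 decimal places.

P(die before 12 | alive at 9) = 1 − S(12)/S(9) = 1 − 6,039/6,803 = (764)/6,803 = 0.112303.

0.112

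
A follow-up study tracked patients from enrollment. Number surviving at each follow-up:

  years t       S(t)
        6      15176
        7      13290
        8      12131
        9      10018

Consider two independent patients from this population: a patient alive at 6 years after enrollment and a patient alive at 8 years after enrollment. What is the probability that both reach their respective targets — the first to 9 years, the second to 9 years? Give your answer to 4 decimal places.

p₁ = S(9)/S(6) = 10018/15176 = 0.660121; p₂ = S(9)/S(8) = 10018/12131 = 0.825818.
P(both) = p₁ × p₂ = 0.660121 × 0.825818 = 0.545140.

0.5451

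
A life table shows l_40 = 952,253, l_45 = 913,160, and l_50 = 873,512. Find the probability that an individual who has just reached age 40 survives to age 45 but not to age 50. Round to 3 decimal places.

0.042

We want 5|5q40 = (l_45 − l_50)/l_40.
This is the probability of reaching 45 but not 50, conditional on being alive at 40: (l_45 − l_50) / l_40.
= (913,160 − 873,512) / 952,253 = 39,648 / 952,253 = 0.041636.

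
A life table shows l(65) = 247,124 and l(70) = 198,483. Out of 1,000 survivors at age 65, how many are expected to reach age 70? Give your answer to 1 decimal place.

The relevant probability is 198,483/247,124 = 0.803172.
Expected number = 1,000 × 0.803172 = 803.2.

803.2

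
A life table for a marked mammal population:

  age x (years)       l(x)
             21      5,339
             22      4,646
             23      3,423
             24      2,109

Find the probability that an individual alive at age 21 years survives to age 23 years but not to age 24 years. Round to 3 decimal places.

0.246

This is the probability of reaching 23 but not 24, conditional on being alive at 21: (l(23) − l(24)) / l(21).
= (3,423 − 2,109) / 5,339 = 1,314 / 5,339 = 0.246114.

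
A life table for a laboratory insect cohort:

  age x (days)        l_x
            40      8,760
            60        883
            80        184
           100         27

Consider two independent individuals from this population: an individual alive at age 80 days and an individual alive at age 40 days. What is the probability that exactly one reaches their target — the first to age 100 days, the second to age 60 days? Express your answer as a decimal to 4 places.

0.2180

p₁ = l_100/l_80 = 27/184 = 0.146739; p₂ = l_60/l_40 = 883/8,760 = 0.100799.
P(exactly one) = p₁(1−p₂) + (1−p₁)p₂ = 0.131948 + 0.086008 = 0.217956.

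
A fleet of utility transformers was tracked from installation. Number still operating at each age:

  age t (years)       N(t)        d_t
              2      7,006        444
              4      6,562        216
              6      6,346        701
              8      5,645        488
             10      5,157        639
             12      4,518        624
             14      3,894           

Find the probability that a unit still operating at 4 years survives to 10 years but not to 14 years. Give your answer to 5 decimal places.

This is the probability of reaching 10 but not 14, conditional on being operational at 4: (N(10) − N(14)) / N(4).
= (5,157 − 3,894) / 6,562 = 1,263 / 6,562 = 0.192472.

0.19247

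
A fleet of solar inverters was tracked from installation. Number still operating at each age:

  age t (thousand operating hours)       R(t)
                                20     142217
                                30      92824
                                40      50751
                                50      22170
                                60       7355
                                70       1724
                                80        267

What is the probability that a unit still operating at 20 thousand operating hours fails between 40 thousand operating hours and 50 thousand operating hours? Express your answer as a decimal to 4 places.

0.2010

This is the probability of reaching 40 but not 50, conditional on being operational at 20: (R(40) − R(50)) / R(20).
= (50751 − 22170) / 142217 = 28581 / 142217 = 0.200968.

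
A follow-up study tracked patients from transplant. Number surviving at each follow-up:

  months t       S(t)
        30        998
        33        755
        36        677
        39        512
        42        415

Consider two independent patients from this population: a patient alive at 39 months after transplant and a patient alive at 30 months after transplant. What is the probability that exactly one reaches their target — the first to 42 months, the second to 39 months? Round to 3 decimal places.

0.492

p₁ = S(42)/S(39) = 415/512 = 0.810547; p₂ = S(39)/S(30) = 512/998 = 0.513026.
P(exactly one) = p₁(1−p₂) + (1−p₁)p₂ = 0.394715 + 0.097194 = 0.491910.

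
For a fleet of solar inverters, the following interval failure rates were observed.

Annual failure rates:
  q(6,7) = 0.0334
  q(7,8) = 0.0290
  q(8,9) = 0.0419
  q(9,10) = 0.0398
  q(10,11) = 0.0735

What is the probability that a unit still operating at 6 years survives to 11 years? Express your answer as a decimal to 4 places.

The overall survival probability is (1 − 0.0334) × (1 − 0.0290) × (1 − 0.0419) × (1 − 0.0398) × (1 − 0.0735).
= 0.9666 × 0.9710 × 0.9581 × 0.9602 × 0.9265 = 0.799989.

0.8000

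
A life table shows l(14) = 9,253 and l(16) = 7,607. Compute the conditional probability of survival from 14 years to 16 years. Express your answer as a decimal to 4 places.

0.8221

The conditional survival probability is l(16)/l(14) = 7,607/9,253 = 0.822112.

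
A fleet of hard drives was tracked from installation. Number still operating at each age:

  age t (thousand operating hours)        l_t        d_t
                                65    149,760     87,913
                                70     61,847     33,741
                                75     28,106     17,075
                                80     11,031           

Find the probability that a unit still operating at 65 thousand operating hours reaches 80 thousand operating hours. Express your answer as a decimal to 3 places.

0.074

The conditional survival probability is l_80/l_65 = 11,031/149,760 = 0.073658.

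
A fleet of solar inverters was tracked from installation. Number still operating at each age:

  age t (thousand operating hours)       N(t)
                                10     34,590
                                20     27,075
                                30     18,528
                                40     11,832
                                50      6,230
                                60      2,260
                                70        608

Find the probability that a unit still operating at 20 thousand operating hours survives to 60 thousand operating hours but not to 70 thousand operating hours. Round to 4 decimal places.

This is the probability of reaching 60 but not 70, conditional on being operational at 20: (N(60) − N(70)) / N(20).
= (2,260 − 608) / 27,075 = 1,652 / 27,075 = 0.061016.

0.0610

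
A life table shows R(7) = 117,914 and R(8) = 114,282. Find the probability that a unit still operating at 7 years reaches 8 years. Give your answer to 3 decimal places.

0.969

The conditional survival probability is R(8)/R(7) = 114,282/117,914 = 0.969198.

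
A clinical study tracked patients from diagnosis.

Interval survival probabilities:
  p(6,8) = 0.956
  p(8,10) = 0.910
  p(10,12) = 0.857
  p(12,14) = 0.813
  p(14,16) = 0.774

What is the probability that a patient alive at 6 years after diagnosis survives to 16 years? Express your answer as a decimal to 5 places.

The overall survival probability is 0.956 × 0.910 × 0.857 × 0.813 × 0.774.
= 0.469150.

0.46915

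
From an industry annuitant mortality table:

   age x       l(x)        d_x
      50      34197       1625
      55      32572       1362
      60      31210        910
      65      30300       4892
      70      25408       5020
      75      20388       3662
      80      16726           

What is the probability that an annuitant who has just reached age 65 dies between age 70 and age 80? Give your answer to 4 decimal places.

This is the probability of reaching 70 but not 80, conditional on being alive at 65: (l(70) − l(80)) / l(65).
= (25408 − 16726) / 30300 = 8682 / 30300 = 0.286535.

0.2865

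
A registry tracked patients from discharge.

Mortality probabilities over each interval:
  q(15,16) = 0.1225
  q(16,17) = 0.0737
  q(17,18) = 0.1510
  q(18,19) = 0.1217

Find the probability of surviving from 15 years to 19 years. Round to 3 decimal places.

Chaining the interval survival probabilities: (1 − 0.1225) × (1 − 0.0737) × (1 − 0.1510) × (1 − 0.1217).
= 0.8775 × 0.9263 × 0.8490 × 0.8783 = 0.606107.

0.606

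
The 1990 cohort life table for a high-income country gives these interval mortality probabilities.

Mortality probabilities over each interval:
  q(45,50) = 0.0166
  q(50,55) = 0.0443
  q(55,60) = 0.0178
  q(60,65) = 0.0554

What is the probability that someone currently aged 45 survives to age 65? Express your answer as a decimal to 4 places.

0.8720

Chaining the interval survival probabilities: (1 − 0.0166) × (1 − 0.0443) × (1 − 0.0178) × (1 − 0.0554).
= 0.9834 × 0.9557 × 0.9822 × 0.9446 = 0.871966.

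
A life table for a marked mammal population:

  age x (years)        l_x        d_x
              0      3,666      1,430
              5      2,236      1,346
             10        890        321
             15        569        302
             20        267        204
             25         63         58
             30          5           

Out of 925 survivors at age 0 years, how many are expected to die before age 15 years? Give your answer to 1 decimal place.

The relevant probability is 1 − 569/3,666 = 0.844790.
Expected number = 925 × 0.844790 = 781.4.

781.4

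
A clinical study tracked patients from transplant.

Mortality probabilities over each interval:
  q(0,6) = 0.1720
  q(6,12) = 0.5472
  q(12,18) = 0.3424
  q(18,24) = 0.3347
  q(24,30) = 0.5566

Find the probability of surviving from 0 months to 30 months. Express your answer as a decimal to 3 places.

0.073

P(survive 0→30) = (1 − 0.1720) × (1 − 0.5472) × (1 − 0.3424) × (1 − 0.3347) × (1 − 0.5566).
= 0.8280 × 0.4528 × 0.6576 × 0.6653 × 0.4434 = 0.072730.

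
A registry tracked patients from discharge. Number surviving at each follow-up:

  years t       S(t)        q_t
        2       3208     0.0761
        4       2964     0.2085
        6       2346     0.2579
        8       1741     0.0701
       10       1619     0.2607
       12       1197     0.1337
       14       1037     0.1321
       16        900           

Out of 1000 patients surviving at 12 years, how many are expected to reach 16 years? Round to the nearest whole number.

The relevant probability is 900/1197 = 0.751880.
Expected number = 1000 × 0.751880 = 752.

752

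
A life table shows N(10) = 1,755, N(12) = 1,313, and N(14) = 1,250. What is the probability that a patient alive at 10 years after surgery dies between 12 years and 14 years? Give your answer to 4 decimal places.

This is the probability of reaching 12 but not 14, conditional on being alive at 10: (N(12) − N(14)) / N(10).
= (1,313 − 1,250) / 1,755 = 63 / 1,755 = 0.035897.

0.0359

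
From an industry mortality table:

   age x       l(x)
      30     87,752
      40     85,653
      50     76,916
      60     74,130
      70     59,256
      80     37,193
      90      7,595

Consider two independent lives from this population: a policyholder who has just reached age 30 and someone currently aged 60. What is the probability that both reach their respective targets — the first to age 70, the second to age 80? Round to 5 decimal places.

0.33880

p₁ = l(70)/l(30) = 59,256/87,752 = 0.675267; p₂ = l(80)/l(60) = 37,193/74,130 = 0.501727.
P(both) = p₁ × p₂ = 0.675267 × 0.501727 = 0.338800.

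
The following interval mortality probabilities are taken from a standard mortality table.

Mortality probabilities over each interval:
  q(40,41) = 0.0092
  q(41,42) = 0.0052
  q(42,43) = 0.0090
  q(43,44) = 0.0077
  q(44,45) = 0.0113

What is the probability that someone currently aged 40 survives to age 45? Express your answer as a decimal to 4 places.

Survival from 40 to 45 is the product of surviving each interval: (1 − 0.0092) × (1 − 0.0052) × (1 − 0.0090) × (1 − 0.0077) × (1 − 0.0113).
= 0.9908 × 0.9948 × 0.9910 × 0.9923 × 0.9887 = 0.958303.

0.9583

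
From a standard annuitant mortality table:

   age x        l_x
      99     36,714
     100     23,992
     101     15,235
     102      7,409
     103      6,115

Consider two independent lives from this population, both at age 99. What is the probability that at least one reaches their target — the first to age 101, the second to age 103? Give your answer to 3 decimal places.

0.512

p₁ = l_101/l_99 = 15,235/36,714 = 0.414964; p₂ = l_103/l_99 = 6,115/36,714 = 0.166558.
P(at least one) = 1 − (1−p₁)(1−p₂) = 1 − 0.585036 × 0.833442 = 0.512406.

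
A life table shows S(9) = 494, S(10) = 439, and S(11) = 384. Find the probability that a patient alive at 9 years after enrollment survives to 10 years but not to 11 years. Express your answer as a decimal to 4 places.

0.1113

This is the probability of reaching 10 but not 11, conditional on being alive at 9: (S(10) − S(11)) / S(9).
= (439 − 384) / 494 = 55 / 494 = 0.111336.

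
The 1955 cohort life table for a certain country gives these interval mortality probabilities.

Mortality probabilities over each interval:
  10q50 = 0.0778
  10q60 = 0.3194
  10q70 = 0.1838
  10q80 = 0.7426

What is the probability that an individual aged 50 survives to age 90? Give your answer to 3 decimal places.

40p50 = (1 − 0.0778) × (1 − 0.3194) × (1 − 0.1838) × (1 − 0.7426).
= 0.9222 × 0.6806 × 0.8162 × 0.2574 = 0.131863.

0.132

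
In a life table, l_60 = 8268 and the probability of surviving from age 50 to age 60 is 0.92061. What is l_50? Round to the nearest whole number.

l_50 = l_60 / p = 8268 / 0.92061 = 8981.

8981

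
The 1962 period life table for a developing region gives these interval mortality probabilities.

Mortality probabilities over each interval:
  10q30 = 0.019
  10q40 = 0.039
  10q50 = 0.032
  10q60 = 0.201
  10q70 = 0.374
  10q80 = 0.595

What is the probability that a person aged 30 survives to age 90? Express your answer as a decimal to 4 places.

0.1849

60p30 = (1 − 0.019) × (1 − 0.039) × (1 − 0.032) × (1 − 0.201) × (1 − 0.374) × (1 − 0.595).
= 0.981 × 0.961 × 0.968 × 0.799 × 0.626 × 0.405 = 0.184860.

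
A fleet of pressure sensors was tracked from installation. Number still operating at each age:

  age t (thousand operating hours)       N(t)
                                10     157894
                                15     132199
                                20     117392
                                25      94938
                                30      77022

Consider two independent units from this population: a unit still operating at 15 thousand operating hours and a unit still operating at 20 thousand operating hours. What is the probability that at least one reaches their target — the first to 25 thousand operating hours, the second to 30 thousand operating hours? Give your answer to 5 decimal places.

0.90307

p₁ = N(25)/N(15) = 94938/132199 = 0.718145; p₂ = N(30)/N(20) = 77022/117392 = 0.656109.
P(at least one) = 1 − (1−p₁)(1−p₂) = 1 − 0.281855 × 0.343891 = 0.903073.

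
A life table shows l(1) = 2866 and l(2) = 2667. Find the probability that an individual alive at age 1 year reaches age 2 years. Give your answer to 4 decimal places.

The conditional survival probability is l(2)/l(1) = 2667/2866 = 0.930565.

0.9306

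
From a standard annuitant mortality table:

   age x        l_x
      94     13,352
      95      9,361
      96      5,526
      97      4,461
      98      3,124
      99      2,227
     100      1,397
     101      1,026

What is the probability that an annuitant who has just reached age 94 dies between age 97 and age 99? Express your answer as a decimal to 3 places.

This is the probability of reaching 97 but not 99, conditional on being alive at 94: (l_97 − l_99) / l_94.
= (4,461 − 2,227) / 13,352 = 2,234 / 13,352 = 0.167316.

0.167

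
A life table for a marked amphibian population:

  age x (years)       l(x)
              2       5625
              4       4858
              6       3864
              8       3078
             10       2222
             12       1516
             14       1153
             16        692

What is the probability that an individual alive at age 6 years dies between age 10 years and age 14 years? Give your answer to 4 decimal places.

0.2767

This is the probability of reaching 10 but not 14, conditional on being alive at 6: (l(10) − l(14)) / l(6).
= (2222 − 1153) / 3864 = 1069 / 3864 = 0.276656.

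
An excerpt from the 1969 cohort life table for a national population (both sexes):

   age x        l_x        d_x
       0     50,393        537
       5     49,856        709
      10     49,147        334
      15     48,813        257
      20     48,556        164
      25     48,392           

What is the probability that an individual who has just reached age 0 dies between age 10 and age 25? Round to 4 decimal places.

We want 10|15q0 = (l_10 − l_25)/l_0.
This is the probability of reaching 10 but not 25, conditional on being alive at 0: (l_10 − l_25) / l_0.
= (49,147 − 48,392) / 50,393 = 755 / 50,393 = 0.014982.

0.0150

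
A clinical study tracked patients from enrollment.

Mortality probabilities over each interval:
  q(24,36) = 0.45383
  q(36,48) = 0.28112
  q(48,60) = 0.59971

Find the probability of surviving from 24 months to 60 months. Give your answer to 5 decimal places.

Survival from 24 to 60 is the product of surviving each interval: (1 − 0.45383) × (1 − 0.28112) × (1 − 0.59971).
= 0.54617 × 0.71888 × 0.40029 = 0.157166.

0.15717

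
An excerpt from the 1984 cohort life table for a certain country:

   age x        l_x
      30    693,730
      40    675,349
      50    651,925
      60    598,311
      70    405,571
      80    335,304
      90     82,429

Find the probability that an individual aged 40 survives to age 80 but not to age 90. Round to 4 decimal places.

We want 40|10q40 = (l_80 − l_90)/l_40.
This is the probability of reaching 80 but not 90, conditional on being alive at 40: (l_80 − l_90) / l_40.
= (335,304 − 82,429) / 675,349 = 252,875 / 675,349 = 0.374436.

0.3744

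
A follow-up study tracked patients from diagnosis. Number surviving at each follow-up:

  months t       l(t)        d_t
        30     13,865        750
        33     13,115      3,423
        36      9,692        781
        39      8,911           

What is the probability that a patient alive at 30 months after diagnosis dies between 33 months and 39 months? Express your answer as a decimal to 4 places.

0.3032

This is the probability of reaching 33 but not 39, conditional on being alive at 30: (l(33) − l(39)) / l(30).
= (13,115 − 8,911) / 13,865 = 4,204 / 13,865 = 0.303210.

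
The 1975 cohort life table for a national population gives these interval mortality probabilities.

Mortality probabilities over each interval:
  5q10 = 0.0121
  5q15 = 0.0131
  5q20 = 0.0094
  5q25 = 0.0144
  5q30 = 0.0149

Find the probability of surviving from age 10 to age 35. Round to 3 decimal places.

25p10 = (1 − 0.0121) × (1 − 0.0131) × (1 − 0.0094) × (1 − 0.0144) × (1 − 0.0149).
= 0.9879 × 0.9869 × 0.9906 × 0.9856 × 0.9851 = 0.937703.

0.938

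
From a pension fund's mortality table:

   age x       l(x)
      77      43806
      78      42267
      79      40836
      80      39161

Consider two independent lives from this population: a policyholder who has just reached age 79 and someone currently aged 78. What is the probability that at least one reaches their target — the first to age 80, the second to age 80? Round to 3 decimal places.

0.997

p₁ = l(80)/l(79) = 39161/40836 = 0.958982; p₂ = l(80)/l(78) = 39161/42267 = 0.926515.
P(at least one) = 1 − (1−p₁)(1−p₂) = 1 − 0.041018 × 0.073485 = 0.996986.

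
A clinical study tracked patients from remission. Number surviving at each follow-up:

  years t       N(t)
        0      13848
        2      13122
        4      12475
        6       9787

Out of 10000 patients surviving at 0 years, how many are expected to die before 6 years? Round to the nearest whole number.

The relevant probability is 1 − 9787/13848 = 0.293255.
Expected number = 10000 × 0.293255 = 2933.

2933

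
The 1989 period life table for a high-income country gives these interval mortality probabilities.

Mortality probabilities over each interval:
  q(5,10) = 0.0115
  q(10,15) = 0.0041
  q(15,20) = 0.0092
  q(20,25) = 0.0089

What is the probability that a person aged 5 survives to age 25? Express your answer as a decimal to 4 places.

Chaining the interval survival probabilities: (1 − 0.0115) × (1 − 0.0041) × (1 − 0.0092) × (1 − 0.0089).
= 0.9885 × 0.9959 × 0.9908 × 0.9911 = 0.966709.

0.9667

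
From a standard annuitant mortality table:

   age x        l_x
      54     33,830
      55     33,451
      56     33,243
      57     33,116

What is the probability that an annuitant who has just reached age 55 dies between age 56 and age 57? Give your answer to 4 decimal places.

0.0038

We want 1|1q55 = (l_56 − l_57)/l_55.
This is the probability of reaching 56 but not 57, conditional on being alive at 55: (l_56 − l_57) / l_55.
= (33,243 − 33,116) / 33,451 = 127 / 33,451 = 0.003797.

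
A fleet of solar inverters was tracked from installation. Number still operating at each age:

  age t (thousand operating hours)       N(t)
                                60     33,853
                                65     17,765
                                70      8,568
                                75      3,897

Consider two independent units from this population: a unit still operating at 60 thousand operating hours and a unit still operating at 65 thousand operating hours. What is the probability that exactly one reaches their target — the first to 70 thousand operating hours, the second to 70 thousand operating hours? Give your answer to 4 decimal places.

0.4913

p₁ = N(70)/N(60) = 8,568/33,853 = 0.253094; p₂ = N(70)/N(65) = 8,568/17,765 = 0.482297.
P(exactly one) = p₁(1−p₂) + (1−p₁)p₂ = 0.131028 + 0.360231 = 0.491258.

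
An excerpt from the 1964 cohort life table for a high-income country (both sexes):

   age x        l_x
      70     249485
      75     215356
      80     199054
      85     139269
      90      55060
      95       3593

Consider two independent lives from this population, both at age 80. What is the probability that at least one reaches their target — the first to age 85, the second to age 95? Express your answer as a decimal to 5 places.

0.70508

p₁ = l_85/l_80 = 139269/199054 = 0.699654; p₂ = l_95/l_80 = 3593/199054 = 0.018050.
P(at least one) = 1 − (1−p₁)(1−p₂) = 1 − 0.300346 × 0.981950 = 0.705075.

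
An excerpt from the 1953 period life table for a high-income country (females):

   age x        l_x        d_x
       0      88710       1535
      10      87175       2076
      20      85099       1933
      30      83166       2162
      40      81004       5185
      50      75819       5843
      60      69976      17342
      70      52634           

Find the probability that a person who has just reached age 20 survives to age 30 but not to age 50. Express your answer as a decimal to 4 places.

This is the probability of reaching 30 but not 50, conditional on being alive at 20: (l_30 − l_50) / l_20.
= (83166 − 75819) / 85099 = 7347 / 85099 = 0.086335.

0.0863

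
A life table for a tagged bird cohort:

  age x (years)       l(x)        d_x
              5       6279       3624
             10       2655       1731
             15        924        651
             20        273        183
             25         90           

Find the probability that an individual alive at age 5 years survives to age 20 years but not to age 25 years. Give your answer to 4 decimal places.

0.0291

This is the probability of reaching 20 but not 25, conditional on being alive at 5: (l(20) − l(25)) / l(5).
= (273 − 90) / 6279 = 183 / 6279 = 0.029145.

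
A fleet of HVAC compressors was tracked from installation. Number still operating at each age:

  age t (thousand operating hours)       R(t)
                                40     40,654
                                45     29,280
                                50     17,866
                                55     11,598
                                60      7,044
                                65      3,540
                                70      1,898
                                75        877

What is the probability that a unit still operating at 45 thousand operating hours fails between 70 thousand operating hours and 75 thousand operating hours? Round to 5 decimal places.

This is the probability of reaching 70 but not 75, conditional on being operational at 45: (R(70) − R(75)) / R(45).
= (1,898 − 877) / 29,280 = 1,021 / 29,280 = 0.034870.

0.03487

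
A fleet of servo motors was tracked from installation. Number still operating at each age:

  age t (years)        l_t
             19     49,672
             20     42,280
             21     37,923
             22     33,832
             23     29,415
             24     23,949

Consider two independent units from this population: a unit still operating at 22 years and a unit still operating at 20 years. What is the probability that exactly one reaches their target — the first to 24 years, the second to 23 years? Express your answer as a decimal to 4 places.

p₁ = l_24/l_22 = 23,949/33,832 = 0.707880; p₂ = l_23/l_20 = 29,415/42,280 = 0.695719.
P(exactly one) = p₁(1−p₂) + (1−p₁)p₂ = 0.215394 + 0.203233 = 0.418628.

0.4186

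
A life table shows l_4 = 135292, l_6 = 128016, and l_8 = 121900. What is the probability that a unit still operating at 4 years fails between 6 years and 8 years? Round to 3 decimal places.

0.045

This is the probability of reaching 6 but not 8, conditional on being operational at 4: (l_6 − l_8) / l_4.
= (128016 − 121900) / 135292 = 6116 / 135292 = 0.045206.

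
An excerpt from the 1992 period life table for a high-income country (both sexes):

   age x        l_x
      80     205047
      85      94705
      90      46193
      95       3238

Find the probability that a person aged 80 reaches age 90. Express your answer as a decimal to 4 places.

0.2253

We want 10p80 = l_90/l_80.
The conditional survival probability is l_90/l_80 = 46193/205047 = 0.225280.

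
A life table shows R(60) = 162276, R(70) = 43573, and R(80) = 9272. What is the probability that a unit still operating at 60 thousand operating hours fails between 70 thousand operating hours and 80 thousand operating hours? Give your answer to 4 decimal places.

0.2114

This is the probability of reaching 70 but not 80, conditional on being operational at 60: (R(70) − R(80)) / R(60).
= (43573 − 9272) / 162276 = 34301 / 162276 = 0.211374.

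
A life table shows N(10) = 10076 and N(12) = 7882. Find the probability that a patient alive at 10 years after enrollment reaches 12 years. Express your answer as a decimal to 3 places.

The conditional survival probability is N(12)/N(10) = 7882/10076 = 0.782255.

0.782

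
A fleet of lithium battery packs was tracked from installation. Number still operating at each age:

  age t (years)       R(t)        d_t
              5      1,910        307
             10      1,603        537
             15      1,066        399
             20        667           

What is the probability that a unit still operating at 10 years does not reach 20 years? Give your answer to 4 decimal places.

P(fail before 20 | operational at 10) = 1 − R(20)/R(10) = 1 − 667/1,603 = (936)/1,603 = 0.583905.

0.5839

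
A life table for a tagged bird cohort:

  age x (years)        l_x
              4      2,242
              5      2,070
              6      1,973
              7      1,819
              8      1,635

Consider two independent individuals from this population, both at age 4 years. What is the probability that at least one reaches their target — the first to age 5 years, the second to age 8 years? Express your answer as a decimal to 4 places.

0.9792

p₁ = l_5/l_4 = 2,070/2,242 = 0.923283; p₂ = l_8/l_4 = 1,635/2,242 = 0.729260.
P(at least one) = 1 − (1−p₁)(1−p₂) = 1 − 0.076717 × 0.270740 = 0.979230.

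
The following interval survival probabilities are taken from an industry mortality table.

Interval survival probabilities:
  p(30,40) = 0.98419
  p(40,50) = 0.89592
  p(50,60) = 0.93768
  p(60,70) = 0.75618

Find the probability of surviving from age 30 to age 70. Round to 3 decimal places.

0.625

The overall survival probability is 0.98419 × 0.89592 × 0.93768 × 0.75618.
= 0.625213.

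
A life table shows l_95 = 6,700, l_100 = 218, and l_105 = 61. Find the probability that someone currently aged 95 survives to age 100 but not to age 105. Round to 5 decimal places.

We want 5|5q95 = (l_100 − l_105)/l_95.
This is the probability of reaching 100 but not 105, conditional on being alive at 95: (l_100 − l_105) / l_95.
= (218 − 61) / 6,700 = 157 / 6,700 = 0.023433.

0.02343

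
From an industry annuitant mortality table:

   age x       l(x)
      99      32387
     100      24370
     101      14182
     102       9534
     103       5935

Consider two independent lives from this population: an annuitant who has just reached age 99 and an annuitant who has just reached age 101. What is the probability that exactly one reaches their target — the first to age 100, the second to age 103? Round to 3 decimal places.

p₁ = l(100)/l(99) = 24370/32387 = 0.752462; p₂ = l(103)/l(101) = 5935/14182 = 0.418488.
P(exactly one) = p₁(1−p₂) + (1−p₁)p₂ = 0.437566 + 0.103592 = 0.541157.

0.541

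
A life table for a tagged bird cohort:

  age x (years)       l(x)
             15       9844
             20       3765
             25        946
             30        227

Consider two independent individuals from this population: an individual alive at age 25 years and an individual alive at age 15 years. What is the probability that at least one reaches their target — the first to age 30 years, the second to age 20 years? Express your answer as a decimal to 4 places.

0.5306

p₁ = l(30)/l(25) = 227/946 = 0.239958; p₂ = l(20)/l(15) = 3765/9844 = 0.382466.
P(at least one) = 1 − (1−p₁)(1−p₂) = 1 − 0.760042 × 0.617534 = 0.530648.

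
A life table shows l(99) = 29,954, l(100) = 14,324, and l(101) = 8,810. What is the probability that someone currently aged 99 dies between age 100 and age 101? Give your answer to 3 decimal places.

This is the probability of reaching 100 but not 101, conditional on being alive at 99: (l(100) − l(101)) / l(99).
= (14,324 − 8,810) / 29,954 = 5,514 / 29,954 = 0.184082.

0.184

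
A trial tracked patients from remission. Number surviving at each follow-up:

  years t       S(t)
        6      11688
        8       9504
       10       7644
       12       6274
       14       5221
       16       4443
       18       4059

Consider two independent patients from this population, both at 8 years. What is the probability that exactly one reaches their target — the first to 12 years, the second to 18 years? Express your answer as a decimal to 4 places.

p₁ = S(12)/S(8) = 6274/9504 = 0.660143; p₂ = S(18)/S(8) = 4059/9504 = 0.427083.
P(exactly one) = p₁(1−p₂) + (1−p₁)p₂ = 0.378207 + 0.145147 = 0.523354.

0.5234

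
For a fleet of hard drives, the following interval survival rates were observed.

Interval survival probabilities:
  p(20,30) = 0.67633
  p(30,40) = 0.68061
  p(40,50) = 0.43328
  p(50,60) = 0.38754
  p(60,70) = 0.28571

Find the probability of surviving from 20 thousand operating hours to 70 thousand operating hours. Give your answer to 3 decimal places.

0.022

P(survive 20→70) = 0.67633 × 0.68061 × 0.43328 × 0.38754 × 0.28571.
= 0.022083.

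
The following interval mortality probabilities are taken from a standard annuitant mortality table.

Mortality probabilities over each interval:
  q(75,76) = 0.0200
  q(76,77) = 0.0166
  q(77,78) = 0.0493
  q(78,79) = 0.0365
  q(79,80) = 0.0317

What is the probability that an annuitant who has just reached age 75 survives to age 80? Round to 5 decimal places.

Chaining the interval survival probabilities: (1 − 0.0200) × (1 − 0.0166) × (1 − 0.0493) × (1 − 0.0365) × (1 − 0.0317).
= 0.9800 × 0.9834 × 0.9507 × 0.9635 × 0.9683 = 0.854794.

0.85479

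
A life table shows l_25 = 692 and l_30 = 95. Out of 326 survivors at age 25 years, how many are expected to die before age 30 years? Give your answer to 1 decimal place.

The relevant probability is 1 − 95/692 = 0.862717.
Expected number = 326 × 0.862717 = 281.2.

281.2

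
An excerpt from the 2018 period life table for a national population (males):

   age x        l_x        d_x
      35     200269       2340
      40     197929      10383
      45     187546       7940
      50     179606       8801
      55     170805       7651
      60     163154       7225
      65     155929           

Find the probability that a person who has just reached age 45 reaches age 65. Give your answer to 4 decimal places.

0.8314

The conditional survival probability is l_65/l_45 = 155929/187546 = 0.831417.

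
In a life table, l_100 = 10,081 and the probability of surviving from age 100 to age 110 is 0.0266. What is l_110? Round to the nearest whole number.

l_110 = l_100 × p = 10,081 × 0.0266 = 268.

268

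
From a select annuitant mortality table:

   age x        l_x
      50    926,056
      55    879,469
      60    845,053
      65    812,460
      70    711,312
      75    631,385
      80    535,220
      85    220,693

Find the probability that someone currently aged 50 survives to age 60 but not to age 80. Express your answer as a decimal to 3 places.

We want 10|20q50 = (l_60 − l_80)/l_50.
This is the probability of reaching 60 but not 80, conditional on being alive at 50: (l_60 − l_80) / l_50.
= (845,053 − 535,220) / 926,056 = 309,833 / 926,056 = 0.334573.

0.335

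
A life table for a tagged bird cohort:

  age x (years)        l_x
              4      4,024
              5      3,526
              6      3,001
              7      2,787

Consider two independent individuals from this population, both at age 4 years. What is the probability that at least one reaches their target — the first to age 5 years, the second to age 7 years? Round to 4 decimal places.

p₁ = l_5/l_4 = 3,526/4,024 = 0.876243; p₂ = l_7/l_4 = 2,787/4,024 = 0.692594.
P(at least one) = 1 − (1−p₁)(1−p₂) = 1 − 0.123757 × 0.307406 = 0.961956.

0.9620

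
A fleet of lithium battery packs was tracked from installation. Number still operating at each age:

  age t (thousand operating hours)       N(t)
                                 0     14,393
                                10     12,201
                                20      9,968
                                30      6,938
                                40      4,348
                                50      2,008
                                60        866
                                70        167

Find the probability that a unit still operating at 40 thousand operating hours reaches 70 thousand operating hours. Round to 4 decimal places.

The conditional survival probability is N(70)/N(40) = 167/4,348 = 0.038408.

0.0384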